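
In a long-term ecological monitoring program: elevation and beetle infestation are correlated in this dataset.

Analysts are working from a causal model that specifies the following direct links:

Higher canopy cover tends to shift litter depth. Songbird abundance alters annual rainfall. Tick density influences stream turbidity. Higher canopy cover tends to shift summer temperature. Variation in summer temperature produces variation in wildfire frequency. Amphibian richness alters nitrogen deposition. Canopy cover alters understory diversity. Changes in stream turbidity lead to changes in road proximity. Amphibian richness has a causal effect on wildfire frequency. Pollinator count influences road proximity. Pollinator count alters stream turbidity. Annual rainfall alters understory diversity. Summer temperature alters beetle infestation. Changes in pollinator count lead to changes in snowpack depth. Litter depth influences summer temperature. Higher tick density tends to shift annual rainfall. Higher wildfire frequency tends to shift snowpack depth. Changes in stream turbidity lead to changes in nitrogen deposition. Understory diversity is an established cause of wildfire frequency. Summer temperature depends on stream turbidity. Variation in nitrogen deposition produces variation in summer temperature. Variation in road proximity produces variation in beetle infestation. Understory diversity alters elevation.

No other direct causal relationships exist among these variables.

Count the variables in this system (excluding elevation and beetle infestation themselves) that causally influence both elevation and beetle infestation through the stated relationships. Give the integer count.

2

The common causes are: canopy cover (to elevation via canopy cover → understory diversity → elevation; to beetle infestation via canopy cover → summer temperature → beetle infestation); tick density (to elevation via tick density → annual rainfall → understory diversity → elevation; to beetle infestation via tick density → stream turbidity → road proximity → beetle infestation).
Every other variable lacks a causal path to at least one of elevation and beetle infestation.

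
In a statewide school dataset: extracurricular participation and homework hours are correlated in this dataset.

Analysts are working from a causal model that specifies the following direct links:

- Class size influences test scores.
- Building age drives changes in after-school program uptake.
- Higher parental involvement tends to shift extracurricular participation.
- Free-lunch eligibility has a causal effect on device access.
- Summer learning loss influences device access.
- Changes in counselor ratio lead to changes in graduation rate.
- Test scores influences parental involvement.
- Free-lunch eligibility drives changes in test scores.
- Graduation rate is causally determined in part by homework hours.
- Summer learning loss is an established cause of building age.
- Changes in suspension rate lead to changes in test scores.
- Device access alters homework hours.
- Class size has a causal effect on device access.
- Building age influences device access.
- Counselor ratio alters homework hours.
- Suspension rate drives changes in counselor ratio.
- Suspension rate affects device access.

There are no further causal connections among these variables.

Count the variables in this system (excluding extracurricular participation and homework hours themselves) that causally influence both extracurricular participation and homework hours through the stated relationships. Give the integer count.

The common causes are: class size (to extracurricular participation via class size → test scores → parental involvement → extracurricular participation; to homework hours via class size → device access → homework hours); free-lunch eligibility (to extracurricular participation via free-lunch eligibility → test scores → parental involvement → extracurricular participation; to homework hours via free-lunch eligibility → device access → homework hours); suspension rate (to extracurricular participation via suspension rate → test scores → parental involvement → extracurricular participation; to homework hours via suspension rate → counselor ratio → homework hours).
Every other variable lacks a causal path to at least one of extracurricular participation and homework hours.

3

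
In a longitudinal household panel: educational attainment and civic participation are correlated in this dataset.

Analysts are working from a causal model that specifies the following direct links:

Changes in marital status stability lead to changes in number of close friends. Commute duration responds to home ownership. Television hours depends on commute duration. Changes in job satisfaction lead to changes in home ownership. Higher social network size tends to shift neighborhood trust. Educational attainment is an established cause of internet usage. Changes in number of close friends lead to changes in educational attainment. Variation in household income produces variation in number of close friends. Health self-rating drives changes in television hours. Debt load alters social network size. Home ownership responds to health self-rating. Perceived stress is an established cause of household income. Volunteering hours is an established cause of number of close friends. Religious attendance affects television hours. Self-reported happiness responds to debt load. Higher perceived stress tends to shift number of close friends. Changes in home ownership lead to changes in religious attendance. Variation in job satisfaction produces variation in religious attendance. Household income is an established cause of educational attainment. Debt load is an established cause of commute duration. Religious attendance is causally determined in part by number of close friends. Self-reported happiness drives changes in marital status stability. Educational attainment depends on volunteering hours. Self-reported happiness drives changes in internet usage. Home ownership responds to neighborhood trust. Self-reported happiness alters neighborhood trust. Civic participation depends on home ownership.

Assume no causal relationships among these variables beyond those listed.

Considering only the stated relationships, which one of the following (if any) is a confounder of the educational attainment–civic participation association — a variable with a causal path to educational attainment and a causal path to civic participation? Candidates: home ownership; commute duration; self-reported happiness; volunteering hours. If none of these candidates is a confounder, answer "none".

self-reported happiness

Self-reported happiness causes educational attainment (self-reported happiness → marital status stability → number of close friends → educational attainment) and also causes civic participation (self-reported happiness → neighborhood trust → home ownership → civic participation); it is a common cause of both.
Each of the other candidates lacks a causal path to at least one of educational attainment and civic participation, so they do not confound the relationship.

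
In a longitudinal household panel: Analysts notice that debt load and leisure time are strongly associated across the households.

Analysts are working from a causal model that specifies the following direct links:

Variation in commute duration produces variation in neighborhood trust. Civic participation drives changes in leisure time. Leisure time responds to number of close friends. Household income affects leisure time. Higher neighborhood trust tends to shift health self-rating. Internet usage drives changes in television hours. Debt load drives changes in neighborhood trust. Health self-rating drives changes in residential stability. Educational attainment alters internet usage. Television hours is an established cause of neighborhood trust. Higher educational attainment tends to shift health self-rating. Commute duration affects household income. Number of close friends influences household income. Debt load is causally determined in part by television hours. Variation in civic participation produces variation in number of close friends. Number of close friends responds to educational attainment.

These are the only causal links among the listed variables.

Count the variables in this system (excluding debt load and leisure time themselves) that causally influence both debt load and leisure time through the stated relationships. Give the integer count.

1

The common causes are: educational attainment (to debt load via educational attainment → internet usage → television hours → debt load; to leisure time via educational attainment → number of close friends → leisure time).
Every other variable lacks a causal path to at least one of debt load and leisure time.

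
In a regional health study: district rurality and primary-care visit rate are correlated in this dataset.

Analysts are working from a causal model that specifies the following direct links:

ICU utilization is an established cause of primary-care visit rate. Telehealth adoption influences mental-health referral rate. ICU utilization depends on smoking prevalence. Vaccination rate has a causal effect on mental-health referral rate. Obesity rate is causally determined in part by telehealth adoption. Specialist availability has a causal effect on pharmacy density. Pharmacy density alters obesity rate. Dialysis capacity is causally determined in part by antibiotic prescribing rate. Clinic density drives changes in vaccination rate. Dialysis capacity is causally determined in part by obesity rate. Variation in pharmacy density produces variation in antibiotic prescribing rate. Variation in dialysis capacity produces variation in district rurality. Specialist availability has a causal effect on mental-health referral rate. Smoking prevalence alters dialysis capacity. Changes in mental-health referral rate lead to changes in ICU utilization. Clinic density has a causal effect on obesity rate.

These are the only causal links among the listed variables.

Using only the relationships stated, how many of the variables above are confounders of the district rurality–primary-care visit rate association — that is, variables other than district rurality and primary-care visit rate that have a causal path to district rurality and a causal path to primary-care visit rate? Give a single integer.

The common causes are: clinic density (to district rurality via clinic density → obesity rate → dialysis capacity → district rurality; to primary-care visit rate via clinic density → vaccination rate → mental-health referral rate → ICU utilization → primary-care visit rate); smoking prevalence (to district rurality via smoking prevalence → dialysis capacity → district rurality; to primary-care visit rate via smoking prevalence → ICU utilization → primary-care visit rate); specialist availability (to district rurality via specialist availability → pharmacy density → obesity rate → dialysis capacity → district rurality; to primary-care visit rate via specialist availability → mental-health referral rate → ICU utilization → primary-care visit rate); telehealth adoption (to district rurality via telehealth adoption → obesity rate → dialysis capacity → district rurality; to primary-care visit rate via telehealth adoption → mental-health referral rate → ICU utilization → primary-care visit rate).
Every other variable lacks a causal path to at least one of district rurality and primary-care visit rate.

4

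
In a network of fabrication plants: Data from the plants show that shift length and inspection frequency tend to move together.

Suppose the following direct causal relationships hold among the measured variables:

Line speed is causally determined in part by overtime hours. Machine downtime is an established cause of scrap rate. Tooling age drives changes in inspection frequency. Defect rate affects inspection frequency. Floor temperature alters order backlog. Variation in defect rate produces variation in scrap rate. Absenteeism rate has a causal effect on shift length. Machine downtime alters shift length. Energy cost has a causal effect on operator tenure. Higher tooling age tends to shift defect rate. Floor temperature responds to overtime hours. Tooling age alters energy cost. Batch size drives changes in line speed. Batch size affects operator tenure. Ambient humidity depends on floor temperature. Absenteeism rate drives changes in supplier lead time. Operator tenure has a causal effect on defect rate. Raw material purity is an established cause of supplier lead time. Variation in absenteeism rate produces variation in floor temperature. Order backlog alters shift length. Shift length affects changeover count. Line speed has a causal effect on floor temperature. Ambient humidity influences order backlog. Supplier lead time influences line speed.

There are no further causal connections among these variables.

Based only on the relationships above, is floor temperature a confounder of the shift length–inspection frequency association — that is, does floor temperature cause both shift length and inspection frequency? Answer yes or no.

Floor temperature has no stated causal path to inspection frequency. A confounder must cause both variables, so floor temperature does not qualify.

no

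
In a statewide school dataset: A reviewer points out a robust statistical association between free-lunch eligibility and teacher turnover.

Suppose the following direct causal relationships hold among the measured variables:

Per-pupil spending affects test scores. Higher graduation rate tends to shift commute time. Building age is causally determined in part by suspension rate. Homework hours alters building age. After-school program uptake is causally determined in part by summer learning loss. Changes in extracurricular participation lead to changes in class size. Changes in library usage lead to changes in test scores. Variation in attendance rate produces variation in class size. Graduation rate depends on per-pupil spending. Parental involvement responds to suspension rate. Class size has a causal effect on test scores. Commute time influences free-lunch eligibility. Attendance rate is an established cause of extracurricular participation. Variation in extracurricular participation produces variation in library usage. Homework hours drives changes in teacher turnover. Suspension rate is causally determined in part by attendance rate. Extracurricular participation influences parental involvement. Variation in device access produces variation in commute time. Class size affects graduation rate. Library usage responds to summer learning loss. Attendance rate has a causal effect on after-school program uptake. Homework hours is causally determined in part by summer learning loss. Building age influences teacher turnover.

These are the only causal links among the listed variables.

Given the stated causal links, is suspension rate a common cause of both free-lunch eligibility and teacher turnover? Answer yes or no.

Suspension rate has no stated causal path to free-lunch eligibility. A confounder must cause both variables, so suspension rate does not qualify.

no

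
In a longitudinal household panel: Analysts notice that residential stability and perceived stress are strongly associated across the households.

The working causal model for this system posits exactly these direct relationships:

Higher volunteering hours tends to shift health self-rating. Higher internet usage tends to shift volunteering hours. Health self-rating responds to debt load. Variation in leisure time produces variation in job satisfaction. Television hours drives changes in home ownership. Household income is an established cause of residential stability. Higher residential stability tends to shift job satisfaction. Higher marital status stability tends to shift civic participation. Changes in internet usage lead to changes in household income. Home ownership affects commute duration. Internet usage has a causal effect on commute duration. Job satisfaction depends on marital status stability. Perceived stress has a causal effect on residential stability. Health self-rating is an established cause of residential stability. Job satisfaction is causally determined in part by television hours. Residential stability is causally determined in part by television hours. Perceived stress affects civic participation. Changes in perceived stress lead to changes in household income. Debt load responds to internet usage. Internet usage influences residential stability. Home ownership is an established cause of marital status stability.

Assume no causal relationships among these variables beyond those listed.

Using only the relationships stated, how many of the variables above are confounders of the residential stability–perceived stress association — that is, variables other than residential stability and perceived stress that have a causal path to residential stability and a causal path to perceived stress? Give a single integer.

No listed variable has a causal path to both residential stability and perceived stress, so there are no common causes.

0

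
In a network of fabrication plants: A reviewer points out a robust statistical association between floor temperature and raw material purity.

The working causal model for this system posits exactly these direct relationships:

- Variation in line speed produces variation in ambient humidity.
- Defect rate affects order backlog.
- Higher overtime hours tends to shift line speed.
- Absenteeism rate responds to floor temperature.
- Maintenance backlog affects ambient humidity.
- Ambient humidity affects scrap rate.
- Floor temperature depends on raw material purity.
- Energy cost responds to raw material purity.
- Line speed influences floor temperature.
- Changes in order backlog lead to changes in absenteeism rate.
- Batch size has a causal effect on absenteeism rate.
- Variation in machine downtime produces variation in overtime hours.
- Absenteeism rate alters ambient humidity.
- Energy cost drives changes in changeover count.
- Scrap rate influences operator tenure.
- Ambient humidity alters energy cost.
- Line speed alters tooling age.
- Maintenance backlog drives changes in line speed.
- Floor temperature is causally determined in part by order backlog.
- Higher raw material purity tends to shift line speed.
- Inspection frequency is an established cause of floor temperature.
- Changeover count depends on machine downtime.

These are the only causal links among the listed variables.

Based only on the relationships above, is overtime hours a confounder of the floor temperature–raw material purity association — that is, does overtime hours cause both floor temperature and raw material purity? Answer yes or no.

Overtime hours has no stated causal path to raw material purity. A confounder must cause both variables, so overtime hours does not qualify.

no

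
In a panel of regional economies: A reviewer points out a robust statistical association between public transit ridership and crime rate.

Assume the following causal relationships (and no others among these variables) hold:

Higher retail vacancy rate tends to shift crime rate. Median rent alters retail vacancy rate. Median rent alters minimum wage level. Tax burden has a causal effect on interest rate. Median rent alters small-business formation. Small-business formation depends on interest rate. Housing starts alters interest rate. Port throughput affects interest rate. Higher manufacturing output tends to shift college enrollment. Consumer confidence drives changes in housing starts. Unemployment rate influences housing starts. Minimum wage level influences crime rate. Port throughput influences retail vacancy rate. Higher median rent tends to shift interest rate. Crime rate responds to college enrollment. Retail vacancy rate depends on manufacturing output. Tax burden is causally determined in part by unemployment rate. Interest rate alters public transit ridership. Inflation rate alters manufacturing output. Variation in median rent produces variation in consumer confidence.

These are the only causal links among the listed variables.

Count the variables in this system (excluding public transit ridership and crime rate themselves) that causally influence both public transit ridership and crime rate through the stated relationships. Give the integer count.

The common causes are: median rent (to public transit ridership via median rent → interest rate → public transit ridership; to crime rate via median rent → minimum wage level → crime rate); port throughput (to public transit ridership via port throughput → interest rate → public transit ridership; to crime rate via port throughput → retail vacancy rate → crime rate).
Every other variable lacks a causal path to at least one of public transit ridership and crime rate.

2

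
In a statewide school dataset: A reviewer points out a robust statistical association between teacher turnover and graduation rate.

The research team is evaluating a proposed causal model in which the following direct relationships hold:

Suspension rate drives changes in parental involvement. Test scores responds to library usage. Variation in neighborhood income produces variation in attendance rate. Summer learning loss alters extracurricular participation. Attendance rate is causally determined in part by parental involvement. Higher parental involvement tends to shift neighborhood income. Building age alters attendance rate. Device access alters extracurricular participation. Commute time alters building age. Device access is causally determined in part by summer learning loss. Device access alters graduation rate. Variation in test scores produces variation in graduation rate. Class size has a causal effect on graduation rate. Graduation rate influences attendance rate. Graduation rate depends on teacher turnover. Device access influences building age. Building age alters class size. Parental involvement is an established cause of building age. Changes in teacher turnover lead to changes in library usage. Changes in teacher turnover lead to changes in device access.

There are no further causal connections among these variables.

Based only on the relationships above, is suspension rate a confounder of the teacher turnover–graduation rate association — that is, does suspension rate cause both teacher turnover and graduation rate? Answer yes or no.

no

Suspension rate has no stated causal path to teacher turnover. A confounder must cause both variables, so suspension rate does not qualify.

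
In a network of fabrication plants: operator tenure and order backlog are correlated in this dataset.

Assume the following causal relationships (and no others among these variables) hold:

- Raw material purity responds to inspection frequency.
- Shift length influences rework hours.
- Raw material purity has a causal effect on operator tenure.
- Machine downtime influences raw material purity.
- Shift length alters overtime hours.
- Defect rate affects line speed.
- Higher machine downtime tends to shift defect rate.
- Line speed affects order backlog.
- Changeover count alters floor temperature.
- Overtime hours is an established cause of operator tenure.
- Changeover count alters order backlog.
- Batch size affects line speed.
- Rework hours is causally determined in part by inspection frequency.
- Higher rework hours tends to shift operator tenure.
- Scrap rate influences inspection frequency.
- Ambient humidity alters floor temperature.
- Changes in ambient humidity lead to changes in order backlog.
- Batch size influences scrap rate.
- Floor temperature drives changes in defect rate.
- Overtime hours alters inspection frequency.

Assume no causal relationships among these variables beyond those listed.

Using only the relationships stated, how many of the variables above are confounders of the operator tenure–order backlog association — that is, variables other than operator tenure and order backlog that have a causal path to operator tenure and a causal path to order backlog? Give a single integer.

The common causes are: batch size (to operator tenure via batch size → scrap rate → inspection frequency → rework hours → operator tenure; to order backlog via batch size → line speed → order backlog); machine downtime (to operator tenure via machine downtime → raw material purity → operator tenure; to order backlog via machine downtime → defect rate → line speed → order backlog).
Every other variable lacks a causal path to at least one of operator tenure and order backlog.

2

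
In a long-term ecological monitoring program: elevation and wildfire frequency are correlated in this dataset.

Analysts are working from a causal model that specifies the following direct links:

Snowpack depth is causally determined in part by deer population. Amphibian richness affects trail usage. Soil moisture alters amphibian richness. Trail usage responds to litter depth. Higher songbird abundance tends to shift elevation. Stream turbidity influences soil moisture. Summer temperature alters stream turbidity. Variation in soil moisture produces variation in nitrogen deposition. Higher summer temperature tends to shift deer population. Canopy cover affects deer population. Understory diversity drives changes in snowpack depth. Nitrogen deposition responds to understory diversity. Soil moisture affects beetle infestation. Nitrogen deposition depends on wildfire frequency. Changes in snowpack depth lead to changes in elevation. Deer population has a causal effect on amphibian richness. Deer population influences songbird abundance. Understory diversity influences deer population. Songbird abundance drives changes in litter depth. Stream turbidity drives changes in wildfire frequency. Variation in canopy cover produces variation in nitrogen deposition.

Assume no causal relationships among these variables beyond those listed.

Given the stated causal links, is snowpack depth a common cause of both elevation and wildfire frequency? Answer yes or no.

no

Snowpack depth has no stated causal path to wildfire frequency. A confounder must cause both variables, so snowpack depth does not qualify.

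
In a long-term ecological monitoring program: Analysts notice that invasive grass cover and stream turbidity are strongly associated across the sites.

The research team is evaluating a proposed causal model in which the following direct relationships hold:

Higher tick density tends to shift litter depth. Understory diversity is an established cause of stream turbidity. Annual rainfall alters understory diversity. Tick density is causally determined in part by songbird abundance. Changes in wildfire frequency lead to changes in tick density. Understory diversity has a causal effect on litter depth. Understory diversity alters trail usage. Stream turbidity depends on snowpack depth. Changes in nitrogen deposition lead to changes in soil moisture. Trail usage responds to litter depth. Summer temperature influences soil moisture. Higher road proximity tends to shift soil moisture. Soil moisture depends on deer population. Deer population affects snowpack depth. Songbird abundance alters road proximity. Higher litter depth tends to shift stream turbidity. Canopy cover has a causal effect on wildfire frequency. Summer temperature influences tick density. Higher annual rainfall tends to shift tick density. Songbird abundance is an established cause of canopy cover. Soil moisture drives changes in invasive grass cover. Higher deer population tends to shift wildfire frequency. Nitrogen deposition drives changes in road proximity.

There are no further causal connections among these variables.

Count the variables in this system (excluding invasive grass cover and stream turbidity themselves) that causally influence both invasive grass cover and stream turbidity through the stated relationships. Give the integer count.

The common causes are: deer population (to invasive grass cover via deer population → soil moisture → invasive grass cover; to stream turbidity via deer population → snowpack depth → stream turbidity); songbird abundance (to invasive grass cover via songbird abundance → road proximity → soil moisture → invasive grass cover; to stream turbidity via songbird abundance → tick density → litter depth → stream turbidity); summer temperature (to invasive grass cover via summer temperature → soil moisture → invasive grass cover; to stream turbidity via summer temperature → tick density → litter depth → stream turbidity).
Every other variable lacks a causal path to at least one of invasive grass cover and stream turbidity.

3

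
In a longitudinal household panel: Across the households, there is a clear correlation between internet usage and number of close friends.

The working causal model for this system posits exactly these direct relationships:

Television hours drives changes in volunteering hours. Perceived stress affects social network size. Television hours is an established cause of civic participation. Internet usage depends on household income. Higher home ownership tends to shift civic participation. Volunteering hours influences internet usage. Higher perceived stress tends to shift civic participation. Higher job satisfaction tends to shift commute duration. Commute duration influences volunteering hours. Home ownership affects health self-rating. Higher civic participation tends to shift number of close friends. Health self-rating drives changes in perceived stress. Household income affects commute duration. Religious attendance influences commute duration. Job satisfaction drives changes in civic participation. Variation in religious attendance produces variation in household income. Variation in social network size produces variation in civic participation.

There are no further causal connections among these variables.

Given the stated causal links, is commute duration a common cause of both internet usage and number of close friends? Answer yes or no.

no

Commute duration has no stated causal path to number of close friends. A confounder must cause both variables, so commute duration does not qualify.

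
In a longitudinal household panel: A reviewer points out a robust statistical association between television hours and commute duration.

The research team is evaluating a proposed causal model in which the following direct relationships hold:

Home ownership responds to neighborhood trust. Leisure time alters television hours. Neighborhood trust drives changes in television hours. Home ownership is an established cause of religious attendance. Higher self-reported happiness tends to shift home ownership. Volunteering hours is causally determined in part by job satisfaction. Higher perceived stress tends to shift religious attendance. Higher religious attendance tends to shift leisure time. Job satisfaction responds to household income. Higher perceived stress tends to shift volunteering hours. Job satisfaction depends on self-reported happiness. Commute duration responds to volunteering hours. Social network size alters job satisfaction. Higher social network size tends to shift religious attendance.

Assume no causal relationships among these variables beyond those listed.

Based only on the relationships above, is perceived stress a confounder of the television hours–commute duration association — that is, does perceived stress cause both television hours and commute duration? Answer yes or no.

Perceived stress has a causal path to television hours (perceived stress → religious attendance → leisure time → television hours) and to commute duration (perceived stress → volunteering hours → commute duration), so it is a common cause of both — a confounder.

yes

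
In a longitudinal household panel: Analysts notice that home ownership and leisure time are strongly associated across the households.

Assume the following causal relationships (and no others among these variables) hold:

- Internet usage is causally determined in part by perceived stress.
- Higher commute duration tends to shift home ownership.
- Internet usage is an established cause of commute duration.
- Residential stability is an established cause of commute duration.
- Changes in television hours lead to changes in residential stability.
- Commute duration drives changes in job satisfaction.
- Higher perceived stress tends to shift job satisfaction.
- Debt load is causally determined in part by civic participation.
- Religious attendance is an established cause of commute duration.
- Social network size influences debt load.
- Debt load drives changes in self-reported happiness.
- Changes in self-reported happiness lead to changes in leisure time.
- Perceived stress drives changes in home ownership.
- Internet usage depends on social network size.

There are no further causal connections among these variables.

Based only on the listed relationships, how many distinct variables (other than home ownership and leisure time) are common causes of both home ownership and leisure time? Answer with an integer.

The common causes are: social network size (to home ownership via social network size → internet usage → commute duration → home ownership; to leisure time via social network size → debt load → self-reported happiness → leisure time).
Every other variable lacks a causal path to at least one of home ownership and leisure time.

1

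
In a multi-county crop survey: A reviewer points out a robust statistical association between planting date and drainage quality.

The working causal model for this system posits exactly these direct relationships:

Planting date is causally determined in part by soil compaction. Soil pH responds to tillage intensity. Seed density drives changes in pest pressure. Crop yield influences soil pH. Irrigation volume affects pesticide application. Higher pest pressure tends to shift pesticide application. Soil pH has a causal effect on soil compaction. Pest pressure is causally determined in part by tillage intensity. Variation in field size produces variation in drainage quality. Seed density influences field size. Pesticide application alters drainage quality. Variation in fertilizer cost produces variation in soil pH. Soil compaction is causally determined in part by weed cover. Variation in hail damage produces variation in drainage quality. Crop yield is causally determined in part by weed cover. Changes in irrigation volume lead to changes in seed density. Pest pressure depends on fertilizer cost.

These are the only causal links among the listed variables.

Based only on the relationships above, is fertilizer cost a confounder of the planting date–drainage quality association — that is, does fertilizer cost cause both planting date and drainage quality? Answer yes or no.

Fertilizer cost has a causal path to planting date (fertilizer cost → soil pH → soil compaction → planting date) and to drainage quality (fertilizer cost → pest pressure → pesticide application → drainage quality), so it is a common cause of both — a confounder.

yes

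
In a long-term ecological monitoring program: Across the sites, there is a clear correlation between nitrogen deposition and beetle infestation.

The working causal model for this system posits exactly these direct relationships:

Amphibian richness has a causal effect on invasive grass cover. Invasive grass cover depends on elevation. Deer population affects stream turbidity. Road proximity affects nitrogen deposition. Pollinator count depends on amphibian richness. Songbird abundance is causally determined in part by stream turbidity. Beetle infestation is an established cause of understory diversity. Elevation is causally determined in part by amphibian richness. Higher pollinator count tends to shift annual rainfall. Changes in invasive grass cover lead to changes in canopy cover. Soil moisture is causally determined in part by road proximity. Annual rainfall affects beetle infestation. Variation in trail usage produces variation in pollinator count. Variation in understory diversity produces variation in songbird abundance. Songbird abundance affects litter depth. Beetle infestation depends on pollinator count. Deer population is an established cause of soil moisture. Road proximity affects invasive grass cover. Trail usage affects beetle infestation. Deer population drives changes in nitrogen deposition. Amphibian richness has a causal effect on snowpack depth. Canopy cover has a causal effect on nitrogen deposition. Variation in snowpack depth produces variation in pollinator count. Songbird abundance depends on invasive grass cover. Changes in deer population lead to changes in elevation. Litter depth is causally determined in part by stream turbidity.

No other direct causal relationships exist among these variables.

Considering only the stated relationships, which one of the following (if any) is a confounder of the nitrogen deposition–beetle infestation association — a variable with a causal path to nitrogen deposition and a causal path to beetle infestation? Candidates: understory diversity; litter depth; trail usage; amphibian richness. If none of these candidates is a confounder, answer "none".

amphibian richness

Amphibian richness causes nitrogen deposition (amphibian richness → invasive grass cover → canopy cover → nitrogen deposition) and also causes beetle infestation (amphibian richness → pollinator count → beetle infestation); it is a common cause of both.
Each of the other candidates lacks a causal path to at least one of nitrogen deposition and beetle infestation, so they do not confound the relationship.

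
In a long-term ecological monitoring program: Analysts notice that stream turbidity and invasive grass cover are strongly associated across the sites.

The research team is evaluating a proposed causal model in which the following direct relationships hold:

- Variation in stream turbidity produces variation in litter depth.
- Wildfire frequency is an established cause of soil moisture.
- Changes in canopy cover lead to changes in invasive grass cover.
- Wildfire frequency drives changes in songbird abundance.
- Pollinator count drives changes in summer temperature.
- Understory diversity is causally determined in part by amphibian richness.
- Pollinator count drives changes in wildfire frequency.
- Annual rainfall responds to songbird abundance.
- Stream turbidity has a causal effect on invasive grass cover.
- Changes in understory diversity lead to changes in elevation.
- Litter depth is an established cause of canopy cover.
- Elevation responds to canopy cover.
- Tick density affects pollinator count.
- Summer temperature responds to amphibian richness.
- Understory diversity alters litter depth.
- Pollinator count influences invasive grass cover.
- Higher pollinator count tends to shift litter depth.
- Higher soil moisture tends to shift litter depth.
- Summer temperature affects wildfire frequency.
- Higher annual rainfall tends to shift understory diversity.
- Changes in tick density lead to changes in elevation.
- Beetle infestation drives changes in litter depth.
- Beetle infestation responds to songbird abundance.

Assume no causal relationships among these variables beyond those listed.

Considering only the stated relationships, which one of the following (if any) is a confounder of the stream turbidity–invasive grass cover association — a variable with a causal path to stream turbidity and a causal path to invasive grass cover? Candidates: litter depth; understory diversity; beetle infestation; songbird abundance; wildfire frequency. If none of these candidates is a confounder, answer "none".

none

None of the listed candidates has causal paths to both stream turbidity and invasive grass cover in the stated relationships, so none is a common cause.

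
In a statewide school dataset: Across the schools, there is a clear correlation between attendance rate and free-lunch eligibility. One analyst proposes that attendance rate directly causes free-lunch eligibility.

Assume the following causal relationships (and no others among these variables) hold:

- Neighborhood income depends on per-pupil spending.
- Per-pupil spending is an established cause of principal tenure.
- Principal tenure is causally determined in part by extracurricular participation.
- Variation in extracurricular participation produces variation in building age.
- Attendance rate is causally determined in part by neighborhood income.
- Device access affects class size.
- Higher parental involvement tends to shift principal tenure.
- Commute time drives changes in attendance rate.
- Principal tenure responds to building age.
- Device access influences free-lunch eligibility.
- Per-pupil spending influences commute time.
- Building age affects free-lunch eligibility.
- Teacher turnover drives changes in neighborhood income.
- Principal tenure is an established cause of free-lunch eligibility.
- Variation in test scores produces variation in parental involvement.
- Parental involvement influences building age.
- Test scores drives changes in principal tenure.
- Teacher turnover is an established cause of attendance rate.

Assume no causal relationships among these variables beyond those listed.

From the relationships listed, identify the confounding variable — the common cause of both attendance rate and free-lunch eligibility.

Per-pupil spending has a causal path to attendance rate (per-pupil spending → commute time → attendance rate) and a separate causal path to free-lunch eligibility (per-pupil spending → principal tenure → free-lunch eligibility), so it is a common cause of both.
No stated relationship gives attendance rate a causal route to free-lunch eligibility, so the correlation is explained by the shared upstream cause rather than a direct effect.

per-pupil spending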